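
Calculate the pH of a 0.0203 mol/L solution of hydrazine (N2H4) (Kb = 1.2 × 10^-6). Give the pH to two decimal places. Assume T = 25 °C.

pH = 10.19

N2H4 + H2O ⇌ N2H5+ + OH-
Let x = [OH-] at equilibrium. Kb = x²/(0.0203 − x).
Neglecting x in the denominator: x = √(1.2 × 10^-6 × 0.0203) = 1.56 × 10^-4 M
Check: 0.77% ionized — well under 5%, approximation valid.
pOH = 3.81, so pH = 14.00 − pOH = 10.19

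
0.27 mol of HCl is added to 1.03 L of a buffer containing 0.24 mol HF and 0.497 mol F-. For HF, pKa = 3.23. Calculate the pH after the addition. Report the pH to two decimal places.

Added H+ converts F- to HF: HF → 0.51 mol, F- → 0.227 mol.
pH = pKa + log([A⁻]/[HA]) = 3.23 + log(0.227/0.51) = 3.23 -0.352

pH = 2.88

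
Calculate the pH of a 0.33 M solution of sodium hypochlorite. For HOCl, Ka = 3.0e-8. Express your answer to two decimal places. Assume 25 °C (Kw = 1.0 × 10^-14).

OCl- is the conjugate base of the weak acid HOCl.
Kb = Kw/Ka = 1.0×10^-14 / 3.0 × 10^-8 = 3.33 × 10^-7
Kb = [OH-]²/(0.33 − [OH-]) = 3.33 × 10^-7
Neglecting [OH-] in the denominator: [OH-] = √(3.33 × 10^-7 × 0.33) = 3.31 × 10^-4 M
pOH = 3.48, so pH = 14.00 − pOH = 10.52

pH = 10.52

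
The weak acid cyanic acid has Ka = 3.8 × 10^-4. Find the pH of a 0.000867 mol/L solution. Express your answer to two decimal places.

pH = 3.38

HOCN ⇌ OCN- + H+
Ka = [H+]²/(0.000867 − [H+]) = 3.8 × 10^-4
The 5% rule fails; solving [H+]² + Ka·[H+] − Ka·C₀ = 0 exactly:
[H+] = (−Ka + √(Ka² + 4·Ka·C₀))/2 = 4.15 × 10^-4 M
pH = −log(4.15 × 10^-4) = 3.38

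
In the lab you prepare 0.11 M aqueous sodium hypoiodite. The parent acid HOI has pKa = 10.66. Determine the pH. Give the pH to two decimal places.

pH = 11.84

OI- is the conjugate base of the weak acid HOI.
Ka = 10^(−10.66) = 2.19 × 10^-11
Kb = Kw/Ka = 1.0×10^-14 / 2.19 × 10^-11 = 4.57 × 10^-4
Kb = [OH-]²/(0.11 − [OH-]) = 4.57 × 10^-4
The 5% rule fails; solving [OH-]² + Kb·[OH-] − Kb·C₀ = 0 exactly:
[OH-] = (−Kb + √(Kb² + 4·Kb·C₀))/2 = 6.87 × 10^-3 M
pOH = 2.16, so pH = 14.00 − pOH = 11.84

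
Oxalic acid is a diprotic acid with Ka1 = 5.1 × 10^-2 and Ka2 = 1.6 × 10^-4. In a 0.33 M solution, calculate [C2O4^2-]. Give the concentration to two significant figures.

First ionization gives [H+] ≈ [HC2O4-] = 1.07 × 10^-1 M.
Second step: Ka2 = [H+][C2O4^2-]/[HC2O4-] ≈ [C2O4^2-] (since [H+] ≈ [HC2O4-]).
So [C2O4^2-] ≈ Ka2.

1.6 × 10^-4 M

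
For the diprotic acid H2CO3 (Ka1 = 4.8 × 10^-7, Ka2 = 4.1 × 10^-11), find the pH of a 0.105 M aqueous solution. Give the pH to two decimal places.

Ka1 ≫ Ka2, so treat the first dissociation as the only significant source of H+.
Ka1 = x²/(0.105 − x) = 4.8 × 10^-7
x ≈ √(4.8 × 10^-7 × 0.105) = 2.24 × 10^-4 M
pH = −log(2.24 × 10^-4) = 3.65

pH = 3.65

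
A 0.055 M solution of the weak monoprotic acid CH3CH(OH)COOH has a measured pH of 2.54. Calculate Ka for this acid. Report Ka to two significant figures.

Ka = 1.6 × 10^-4

[H+] = 10^(-2.54) = 2.88 × 10^-3 M
At equilibrium [HA] = 0.055 − 2.88 × 10^-3 = 5.21 × 10^-2 M
Ka = [H+][A-]/[HA] = (2.88 × 10^-3)² / 5.21 × 10^-2 = 1.6 × 10^-4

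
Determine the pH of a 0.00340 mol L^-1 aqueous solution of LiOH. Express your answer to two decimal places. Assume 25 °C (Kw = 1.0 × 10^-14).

LiOH is a strong base; [OH-] = 0.0034 M.
pOH = -log(0.0034) = 2.47
pH = 14.00 - 2.47 = 11.53

pH = 11.53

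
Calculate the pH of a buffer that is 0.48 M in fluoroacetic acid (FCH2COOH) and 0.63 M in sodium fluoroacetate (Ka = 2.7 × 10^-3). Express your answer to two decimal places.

pH = 2.69

pKa = −log(2.7 × 10^-3) = 2.569
Using pH = pKa + log([base]/[acid]) with [base]/[acid] = 0.63/0.48:
pH = 2.569 + (+0.118) = 2.69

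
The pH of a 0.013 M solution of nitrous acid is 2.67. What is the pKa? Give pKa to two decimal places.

[H+] = 10^(-2.67) = 2.14 × 10^-3 M
At equilibrium [HA] = 0.013 − 2.14 × 10^-3 = 1.09 × 10^-2 M
Ka = [H+][A-]/[HA] = (2.14 × 10^-3)² / 1.09 × 10^-2 = 4.20 × 10^-4
pKa = -log(4.20 × 10^-4) = 3.38

pKa = 3.38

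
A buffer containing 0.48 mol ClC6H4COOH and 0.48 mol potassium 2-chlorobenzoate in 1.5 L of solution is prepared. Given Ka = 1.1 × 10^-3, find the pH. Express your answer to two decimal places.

pH = 2.96

pKa = −log(1.1 × 10^-3) = 2.959
pH = pKa + log([A⁻]/[HA]) = 2.959 + log(0.48/0.48)
pH = 2.959 + (+0.000) = 2.96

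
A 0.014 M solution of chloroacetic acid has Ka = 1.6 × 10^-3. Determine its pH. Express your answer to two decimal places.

pH = 2.40

ClCH2COOH ⇌ ClCH2COO- + H+
Let x = [H+] at equilibrium. Ka = x²/(0.014 − x).
The 5% rule fails; solving x² + Ka·x − Ka·C₀ = 0 exactly:
x = [−0.0016 + √(0.0016² + 8.96e-05)]/2 = 4.00 × 10^-3 M
pH = −log[H+] = −log(4.00 × 10^-3) = 2.40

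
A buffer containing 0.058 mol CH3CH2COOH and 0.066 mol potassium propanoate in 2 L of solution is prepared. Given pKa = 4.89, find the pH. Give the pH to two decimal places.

pH = pKa + log([A⁻]/[HA]) = 4.89 + log(0.066/0.058)
pH = 4.89 + (+0.056) = 4.95

pH = 4.95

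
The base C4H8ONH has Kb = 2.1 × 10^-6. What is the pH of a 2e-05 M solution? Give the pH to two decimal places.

C4H8ONH + H2O ⇌ C4H8ONH2+ + OH-
From the ICE table, Kb = x²/(2e-05 − x) = 2.1 × 10^-6.
Here C₀/Kb ≈ 9.52, so the small-x approximation fails. Use the quadratic:
x = [−2.1e-06 + √(2.1e-06² + 1.68e-10)]/2 = 5.52 × 10^-6 M
pOH = −log(5.52 × 10^-6) = 5.26; pH = 14.00 − 5.26 = 8.74

pH = 8.74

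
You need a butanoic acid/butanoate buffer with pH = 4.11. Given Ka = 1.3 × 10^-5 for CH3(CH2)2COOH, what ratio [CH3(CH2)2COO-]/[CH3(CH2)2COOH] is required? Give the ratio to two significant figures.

ratio = 0.17

pKa = -log(1.3 × 10^-5) = 4.886
pH = pKa + log(r) ⇒ log(r) = 4.11 − 4.886 = -0.776
r = [CH3(CH2)2COO-]/[CH3(CH2)2COOH] = 10^(-0.776) = 0.167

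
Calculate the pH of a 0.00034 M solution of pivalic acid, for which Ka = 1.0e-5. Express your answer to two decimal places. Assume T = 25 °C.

pH = 4.27

(CH3)3CCOOH ⇌ (CH3)3CCOO- + H+
From the ICE table, Ka = [H+]²/(0.00034 − [H+]) = 1.0 × 10^-5.
[H+] is not negligible relative to C₀; solve [H+]² + 1e-05·[H+] − 3.4e-09 = 0.
[H+] = (−Ka + √(Ka² + 4·Ka·C₀))/2 = 5.35 × 10^-5 M
pH = −log[H+] = −log(5.35 × 10^-5) = 4.27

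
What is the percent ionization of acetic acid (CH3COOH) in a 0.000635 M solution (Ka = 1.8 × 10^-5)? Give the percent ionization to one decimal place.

15.5%

CH3COOH ⇌ CH3COO- + H+; let x = [H+] at equilibrium.
Ka = x²/(C₀ − x); solving the quadratic gives x = 9.83 × 10^-5 M.
% ionization = x/C₀ × 100% = 9.83 × 10^-5/0.000635 × 100% = 15.5%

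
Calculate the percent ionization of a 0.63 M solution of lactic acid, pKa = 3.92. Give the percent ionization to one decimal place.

CH3CH(OH)COOH ⇌ CH3CH(OH)COO- + H+; let x = [H+] at equilibrium.
Ka = 10^(−3.92) = 1.20 × 10^-4
x ≈ √(Ka·C₀) = √(1.20 × 10^-4 × 0.63) = 8.69 × 10^-3 M
Fraction ionized = 8.69 × 10^-3 / 0.63 = 0.0138 → 1.4%

1.4%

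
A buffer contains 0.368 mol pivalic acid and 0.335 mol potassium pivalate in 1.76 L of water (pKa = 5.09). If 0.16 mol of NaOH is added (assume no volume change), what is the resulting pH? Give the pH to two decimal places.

pH = 5.47

OH- converts (CH3)3CCOOH to (CH3)3CCOO-: (CH3)3CCOOH → 0.208 mol, (CH3)3CCOO- → 0.495 mol.
Henderson–Hasselbalch with mole ratio 0.495/0.208: pH = 5.09 + (+0.377)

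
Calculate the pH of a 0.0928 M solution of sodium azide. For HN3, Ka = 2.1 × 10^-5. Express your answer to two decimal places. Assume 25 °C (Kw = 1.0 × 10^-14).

pH = 8.82

N3- is the conjugate base of the weak acid HN3.
Kb = Kw/Ka = 1.0×10^-14 / 2.1 × 10^-5 = 4.76 × 10^-10
From the ICE table, Kb = [OH-]²/(0.0928 − [OH-]) = 4.76 × 10^-10.
Neglecting [OH-] in the denominator: [OH-] = √(4.76 × 10^-10 × 0.0928) = 6.65 × 10^-6 M
pOH = −log(6.65 × 10^-6) = 5.18; pH = 14.00 − 5.18 = 8.82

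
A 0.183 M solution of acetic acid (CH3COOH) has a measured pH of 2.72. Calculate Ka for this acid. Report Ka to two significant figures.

Ka = 2.0 × 10^-5

[H+] = 10^(-2.72) = 1.91 × 10^-3 M
At equilibrium [HA] = 0.183 − 1.91 × 10^-3 = 1.81 × 10^-1 M
Ka = [H+][A-]/[HA] = (1.91 × 10^-3)² / 1.81 × 10^-1 = 2.0 × 10^-5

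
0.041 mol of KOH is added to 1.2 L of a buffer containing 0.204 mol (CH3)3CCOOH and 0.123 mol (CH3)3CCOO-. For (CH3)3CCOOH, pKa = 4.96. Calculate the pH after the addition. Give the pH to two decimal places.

pH = 4.96

OH- converts (CH3)3CCOOH to (CH3)3CCOO-: (CH3)3CCOOH → 0.163 mol, (CH3)3CCOO- → 0.164 mol.
Henderson–Hasselbalch with mole ratio 0.164/0.163: pH = 4.96 + (+0.003)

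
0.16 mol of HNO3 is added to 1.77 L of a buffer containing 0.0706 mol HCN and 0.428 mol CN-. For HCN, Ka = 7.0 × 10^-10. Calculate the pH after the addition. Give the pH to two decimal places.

After neutralization: n(HCN) = 0.231 mol, n(CN-) = 0.268 mol.
pKa = −log(7.0 × 10^-10) = 9.155
Henderson–Hasselbalch with mole ratio 0.268/0.231: pH = 9.155 + (+0.065)

pH = 9.22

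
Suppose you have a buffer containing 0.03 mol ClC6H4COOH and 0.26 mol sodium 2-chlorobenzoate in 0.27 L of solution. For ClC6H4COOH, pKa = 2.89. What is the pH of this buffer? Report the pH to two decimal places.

pH = 3.83

Henderson–Hasselbalch: pH = pKa + log([ClC6H4COO-]/[ClC6H4COOH]) = 2.89 + log(0.26/0.03)
pH = 2.89 + (+0.938) = 3.83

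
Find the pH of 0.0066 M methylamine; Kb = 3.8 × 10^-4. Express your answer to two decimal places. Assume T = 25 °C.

pH = 11.15

CH3NH2 + H2O ⇌ CH3NH3+ + OH-
From the ICE table, Kb = [OH-]²/(0.0066 − [OH-]) = 3.8 × 10^-4.
[OH-] is not negligible relative to C₀; solve [OH-]² + 0.00038·[OH-] − 2.51e-06 = 0.
[OH-] = (−Kb + √(Kb² + 4·Kb·C₀))/2 = 1.41 × 10^-3 M
pOH = −log(1.41 × 10^-3) = 2.85; pH = 14.00 − 2.85 = 11.15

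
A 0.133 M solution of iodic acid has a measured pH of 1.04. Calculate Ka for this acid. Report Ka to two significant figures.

Ka = 2.0 × 10^-1

[H+] = 10^(-1.04) = 9.12 × 10^-2 M
At equilibrium [HA] = 0.133 − 9.12 × 10^-2 = 4.18 × 10^-2 M
Ka = [H+][A-]/[HA] = (9.12 × 10^-2)² / 4.18 × 10^-2 = 2.0 × 10^-1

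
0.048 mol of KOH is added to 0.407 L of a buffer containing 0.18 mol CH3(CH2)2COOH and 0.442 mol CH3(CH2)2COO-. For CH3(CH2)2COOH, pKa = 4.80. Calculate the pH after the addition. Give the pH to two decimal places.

pH = 5.37

After neutralization: n(CH3(CH2)2COOH) = 0.132 mol, n(CH3(CH2)2COO-) = 0.49 mol.
Henderson–Hasselbalch with mole ratio 0.49/0.132: pH = 4.80 + (+0.570)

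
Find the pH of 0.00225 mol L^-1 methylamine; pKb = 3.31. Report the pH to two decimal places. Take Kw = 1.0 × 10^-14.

CH3NH2 + H2O ⇌ CH3NH3+ + OH-
Kb = 10^(−3.31) = 4.90 × 10^-4
Kb = [OH-]²/(0.00225 − [OH-]) = 4.90 × 10^-4
[OH-] is not negligible relative to C₀; solve [OH-]² + 0.00049·[OH-] − 1.1e-06 = 0.
[OH-] = (−Kb + √(Kb² + 4·Kb·C₀))/2 = 8.33 × 10^-4 M
pOH = −log(8.33 × 10^-4) = 3.08; pH = 14.00 − 3.08 = 10.92

pH = 10.92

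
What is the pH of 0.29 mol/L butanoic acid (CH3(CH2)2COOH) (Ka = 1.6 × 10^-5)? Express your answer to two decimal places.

pH = 2.67

CH3(CH2)2COOH ⇌ CH3(CH2)2COO- + H+
Ka = [H+]²/(0.29 − [H+]) = 1.6 × 10^-5
Since Ka ≪ C₀, [H+] ≈ √(Ka·C₀) = 2.15 × 10^-3 M.
Check: 0.74% ionized — well under 5%, approximation valid.
pH = −log(2.15 × 10^-3) = 2.67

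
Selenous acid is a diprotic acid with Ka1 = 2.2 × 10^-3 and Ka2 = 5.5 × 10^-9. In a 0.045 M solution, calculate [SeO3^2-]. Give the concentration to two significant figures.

First ionization gives [H+] ≈ [HSeO3-] = 8.91 × 10^-3 M.
Second step: Ka2 = [H+][SeO3^2-]/[HSeO3-] ≈ [SeO3^2-] (since [H+] ≈ [HSeO3-]).
So [SeO3^2-] ≈ Ka2.

5.5 × 10^-9 M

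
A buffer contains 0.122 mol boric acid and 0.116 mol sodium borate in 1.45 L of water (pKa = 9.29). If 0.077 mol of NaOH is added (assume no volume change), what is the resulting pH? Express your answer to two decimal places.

After neutralization: n(B(OH)3) = 0.045 mol, n(B(OH)4-) = 0.193 mol.
pH = pKa + log([A⁻]/[HA]) = 9.29 + log(0.193/0.045) = 9.29 +0.632

pH = 9.92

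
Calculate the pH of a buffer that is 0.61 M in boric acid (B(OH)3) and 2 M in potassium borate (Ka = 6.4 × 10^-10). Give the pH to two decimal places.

pKa = −log(6.4 × 10^-10) = 9.194
Henderson–Hasselbalch: pH = pKa + log([B(OH)4-]/[B(OH)3]) = 9.194 + log(2/0.61)
pH = 9.194 + (+0.516) = 9.71

pH = 9.71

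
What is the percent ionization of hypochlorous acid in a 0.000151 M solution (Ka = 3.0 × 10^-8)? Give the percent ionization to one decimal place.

1.4%

HOCl ⇌ OCl- + H+; let x = [H+] at equilibrium.
x ≈ √(Ka·C₀) = √(3.0 × 10^-8 × 0.000151) = 2.13 × 10^-6 M
Fraction ionized = 2.13 × 10^-6 / 0.000151 = 0.0141 → 1.4%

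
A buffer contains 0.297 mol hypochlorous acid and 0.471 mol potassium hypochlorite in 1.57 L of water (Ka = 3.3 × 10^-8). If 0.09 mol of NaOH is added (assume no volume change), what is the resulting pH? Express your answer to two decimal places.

pH = 7.91

OH- converts HOCl to OCl-: HOCl → 0.207 mol, OCl- → 0.561 mol.
pKa = −log(3.3 × 10^-8) = 7.481
pH = pKa + log([A⁻]/[HA]) = 7.481 + log(0.561/0.207) = 7.481 +0.433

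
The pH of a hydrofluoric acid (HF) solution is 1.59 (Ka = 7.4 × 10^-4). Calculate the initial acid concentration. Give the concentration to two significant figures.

C₀ = 9.2 × 10^-1 M

[H+] = 10^(-1.59) = 2.57 × 10^-2 M = x
Ka = x²/(C₀ − x) ⇒ C₀ = x + x²/Ka
C₀ = 2.57 × 10^-2 + (2.57 × 10^-2)²/(7.4 × 10^-4) = 9.18 × 10^-1 M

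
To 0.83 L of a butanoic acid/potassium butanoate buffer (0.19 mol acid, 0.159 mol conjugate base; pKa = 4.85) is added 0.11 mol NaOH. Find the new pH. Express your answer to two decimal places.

OH- converts CH3(CH2)2COOH to CH3(CH2)2COO-: CH3(CH2)2COOH → 0.08 mol, CH3(CH2)2COO- → 0.269 mol.
pH = pKa + log([A⁻]/[HA]) = 4.85 + log(0.269/0.08) = 4.85 +0.527

pH = 5.38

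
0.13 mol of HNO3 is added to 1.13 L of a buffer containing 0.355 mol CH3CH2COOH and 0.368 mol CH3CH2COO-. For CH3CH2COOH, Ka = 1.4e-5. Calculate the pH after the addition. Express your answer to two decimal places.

After neutralization: n(CH3CH2COOH) = 0.485 mol, n(CH3CH2COO-) = 0.238 mol.
pKa = −log(1.4 × 10^-5) = 4.854
Henderson–Hasselbalch with mole ratio 0.238/0.485: pH = 4.854 + (-0.309)

pH = 4.54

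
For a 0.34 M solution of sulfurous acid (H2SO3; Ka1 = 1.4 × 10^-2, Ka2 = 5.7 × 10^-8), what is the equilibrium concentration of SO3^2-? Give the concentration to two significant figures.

First ionization gives [H+] ≈ [HSO3-] = 6.23 × 10^-2 M.
Second step: Ka2 = [H+][SO3^2-]/[HSO3-] ≈ [SO3^2-] (since [H+] ≈ [HSO3-]).
So [SO3^2-] ≈ Ka2.

5.7 × 10^-8 M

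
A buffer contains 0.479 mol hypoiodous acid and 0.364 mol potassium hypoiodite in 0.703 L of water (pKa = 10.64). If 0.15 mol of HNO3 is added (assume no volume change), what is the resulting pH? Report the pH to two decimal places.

pH = 10.17

Added H+ converts OI- to HOI: HOI → 0.629 mol, OI- → 0.214 mol.
pH = pKa + log([A⁻]/[HA]) = 10.64 + log(0.214/0.629) = 10.64 -0.468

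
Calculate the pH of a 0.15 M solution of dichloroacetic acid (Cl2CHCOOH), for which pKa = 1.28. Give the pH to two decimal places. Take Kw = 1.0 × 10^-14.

pH = 1.18

Cl2CHCOOH ⇌ Cl2CHCOO- + H+
Ka = 10^(−1.28) = 5.25 × 10^-2
From the ICE table, Ka = [H+]²/(0.15 − [H+]) = 5.25 × 10^-2.
The 5% rule fails; solving [H+]² + Ka·[H+] − Ka·C₀ = 0 exactly:
[H+] = (−Ka + √(Ka² + 4·Ka·C₀))/2 = 6.63 × 10^-2 M
pH = −log[H+] = −log(6.63 × 10^-2) = 1.18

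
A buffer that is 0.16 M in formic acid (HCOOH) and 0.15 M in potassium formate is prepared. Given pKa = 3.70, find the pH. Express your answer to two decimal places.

pH = pKa + log([A⁻]/[HA]) = 3.70 + log(0.15/0.16)
pH = 3.70 + (-0.028) = 3.67

pH = 3.67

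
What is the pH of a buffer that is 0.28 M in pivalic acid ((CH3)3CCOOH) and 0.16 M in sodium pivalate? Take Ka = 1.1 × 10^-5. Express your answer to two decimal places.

pKa = −log(1.1 × 10^-5) = 4.959
Using pH = pKa + log([base]/[acid]) with [base]/[acid] = 0.16/0.28:
pH = 4.959 + (-0.243) = 4.72

pH = 4.72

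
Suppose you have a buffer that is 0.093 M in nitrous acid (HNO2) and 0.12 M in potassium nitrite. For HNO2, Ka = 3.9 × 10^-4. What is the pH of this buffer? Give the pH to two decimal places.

pH = 3.52

pKa = −log(3.9 × 10^-4) = 3.409
Using pH = pKa + log([base]/[acid]) with [base]/[acid] = 0.12/0.093:
pH = 3.409 + (+0.111) = 3.52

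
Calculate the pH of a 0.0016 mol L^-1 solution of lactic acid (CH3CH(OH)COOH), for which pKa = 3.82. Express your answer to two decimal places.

pH = 3.37

CH3CH(OH)COOH ⇌ CH3CH(OH)COO- + H+
Ka = 10^(−3.82) = 1.51 × 10^-4
Let x = [H+] at equilibrium. Ka = x²/(0.0016 − x).
Here C₀/Ka ≈ 10.6, so the small-x approximation fails. Use the quadratic:
x = (−Ka + √(Ka² + 4·Ka·C₀))/2 = 4.22 × 10^-4 M
pH = −log(4.22 × 10^-4) = 3.37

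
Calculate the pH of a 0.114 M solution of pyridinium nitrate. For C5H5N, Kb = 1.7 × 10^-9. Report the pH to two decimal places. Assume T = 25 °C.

pH = 3.09

C5H5NH+ is the conjugate acid of the weak base C5H5N.
Ka = Kw/Kb = 1.0×10^-14 / 1.7 × 10^-9 = 5.88 × 10^-6
From the ICE table, Ka = x²/(0.114 − x) = 5.88 × 10^-6.
Assume x ≪ 0.114: x ≈ √(5.88 × 10^-6 × 0.114) = 8.19 × 10^-4 M
pH = −log(8.19 × 10^-4) = 3.09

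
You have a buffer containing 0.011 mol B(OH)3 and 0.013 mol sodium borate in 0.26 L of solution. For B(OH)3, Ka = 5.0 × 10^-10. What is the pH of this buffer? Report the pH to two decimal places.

pH = 9.37

pKa = −log(5.0 × 10^-10) = 9.301
pH = pKa + log([A⁻]/[HA]) = 9.301 + log(0.013/0.011)
pH = 9.301 + (+0.073) = 9.37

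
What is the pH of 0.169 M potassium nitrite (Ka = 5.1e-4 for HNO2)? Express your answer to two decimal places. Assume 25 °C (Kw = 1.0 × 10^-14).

NO2- is the conjugate base of the weak acid HNO2.
Kb = Kw/Ka = 1.0×10^-14 / 5.1 × 10^-4 = 1.96 × 10^-11
Kb = [OH-]²/(0.169 − [OH-]) = 1.96 × 10^-11
Neglecting [OH-] in the denominator: [OH-] = √(1.96 × 10^-11 × 0.169) = 1.82 × 10^-6 M
Check: 0.0011% ionized — well under 5%, approximation valid.
pOH = −log(1.82 × 10^-6) = 5.74; pH = 14.00 − 5.74 = 8.26

pH = 8.26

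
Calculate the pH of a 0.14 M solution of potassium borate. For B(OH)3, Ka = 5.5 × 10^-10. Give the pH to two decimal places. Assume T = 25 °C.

pH = 11.20

B(OH)4- is the conjugate base of the weak acid B(OH)3.
Kb = Kw/Ka = 1.0×10^-14 / 5.5 × 10^-10 = 1.82 × 10^-5
From the ICE table, Kb = [OH-]²/(0.14 − [OH-]) = 1.82 × 10^-5.
Since Kb ≪ C₀, [OH-] ≈ √(Kb·C₀) = 1.60 × 10^-3 M.
Check: 1.1% ionized — well under 5%, approximation valid.
pOH = −log(1.60 × 10^-3) = 2.80; pH = 14.00 − 2.80 = 11.20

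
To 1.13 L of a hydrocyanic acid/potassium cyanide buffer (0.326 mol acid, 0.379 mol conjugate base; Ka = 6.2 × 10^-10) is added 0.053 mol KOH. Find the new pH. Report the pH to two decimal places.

After neutralization: n(HCN) = 0.273 mol, n(CN-) = 0.432 mol.
pKa = −log(6.2 × 10^-10) = 9.208
pH = pKa + log([A⁻]/[HA]) = 9.208 + log(0.432/0.273) = 9.208 +0.199

pH = 9.41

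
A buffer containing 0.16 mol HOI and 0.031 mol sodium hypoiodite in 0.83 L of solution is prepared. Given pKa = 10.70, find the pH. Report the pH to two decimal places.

pH = 9.99

Using pH = pKa + log([base]/[acid]) with [base]/[acid] = 0.031/0.16:
pH = 10.70 + (-0.713) = 9.99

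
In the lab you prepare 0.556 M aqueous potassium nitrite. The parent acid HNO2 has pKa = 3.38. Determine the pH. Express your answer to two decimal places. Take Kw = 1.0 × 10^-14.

NO2- is the conjugate base of the weak acid HNO2.
Ka = 10^(−3.38) = 4.17 × 10^-4
Kb = Kw/Ka = 1.0×10^-14 / 4.17 × 10^-4 = 2.40 × 10^-11
Kb = x²/(0.556 − x) = 2.40 × 10^-11
Since Kb ≪ C₀, x ≈ √(Kb·C₀) = 3.65 × 10^-6 M.
pOH = −log(3.65 × 10^-6) = 5.44; pH = 14.00 − 5.44 = 8.56

pH = 8.56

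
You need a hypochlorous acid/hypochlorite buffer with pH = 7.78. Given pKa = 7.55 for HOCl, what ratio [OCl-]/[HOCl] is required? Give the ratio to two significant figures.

ratio = 1.7

pH = pKa + log(r) ⇒ log(r) = 7.78 − 7.55 = +0.23
r = [OCl-]/[HOCl] = 10^(+0.23) = 1.7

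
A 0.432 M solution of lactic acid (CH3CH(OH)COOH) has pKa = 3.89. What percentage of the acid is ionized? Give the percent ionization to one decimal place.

CH3CH(OH)COOH ⇌ CH3CH(OH)COO- + H+; let x = [H+] at equilibrium.
Ka = 10^(−3.89) = 1.29 × 10^-4
x ≈ √(Ka·C₀) = √(1.29 × 10^-4 × 0.432) = 7.47 × 10^-3 M
Fraction ionized = 7.47 × 10^-3 / 0.432 = 0.0173 → 1.7%

1.7%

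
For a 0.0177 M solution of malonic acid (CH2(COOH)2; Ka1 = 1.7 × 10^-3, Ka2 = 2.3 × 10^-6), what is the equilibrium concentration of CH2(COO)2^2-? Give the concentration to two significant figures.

First ionization gives [H+] ≈ [CH2(COOH)COO-] = 4.70 × 10^-3 M.
Second step: Ka2 = [H+][CH2(COO)2^2-]/[CH2(COOH)COO-] ≈ [CH2(COO)2^2-] (since [H+] ≈ [CH2(COOH)COO-]).
So [CH2(COO)2^2-] ≈ Ka2.

2.3 × 10^-6 M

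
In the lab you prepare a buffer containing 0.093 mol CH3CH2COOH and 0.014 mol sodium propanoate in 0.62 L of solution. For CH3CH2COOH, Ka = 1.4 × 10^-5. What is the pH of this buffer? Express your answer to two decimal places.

pKa = −log(1.4 × 10^-5) = 4.854
pH = pKa + log([A⁻]/[HA]) = 4.854 + log(0.014/0.093)
pH = 4.854 + (-0.822) = 4.03

pH = 4.03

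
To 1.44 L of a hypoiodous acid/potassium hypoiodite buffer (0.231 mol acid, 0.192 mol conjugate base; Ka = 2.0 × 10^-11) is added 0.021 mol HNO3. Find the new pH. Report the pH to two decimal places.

pH = 10.53

Added H+ converts OI- to HOI: HOI → 0.252 mol, OI- → 0.171 mol.
pKa = −log(2.0 × 10^-11) = 10.699
Henderson–Hasselbalch with mole ratio 0.171/0.252: pH = 10.699 + (-0.168)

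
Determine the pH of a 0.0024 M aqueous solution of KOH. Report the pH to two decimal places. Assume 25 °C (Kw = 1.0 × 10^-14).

KOH is a strong base; [OH-] = 0.0024 M.
pOH = -log(0.0024) = 2.62
pH = 14.00 - 2.62 = 11.38

pH = 11.38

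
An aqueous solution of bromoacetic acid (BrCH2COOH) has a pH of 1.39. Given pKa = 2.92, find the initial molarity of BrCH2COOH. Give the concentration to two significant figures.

C₀ = 1.4 M

[H+] = 10^(-1.39) = 4.07 × 10^-2 M = x
Ka = 10^(−2.92) = 1.20 × 10^-3
Ka = x²/(C₀ − x) ⇒ C₀ = x + x²/Ka
C₀ = 4.07 × 10^-2 + (4.07 × 10^-2)²/(1.20 × 10^-3) = 1.42 M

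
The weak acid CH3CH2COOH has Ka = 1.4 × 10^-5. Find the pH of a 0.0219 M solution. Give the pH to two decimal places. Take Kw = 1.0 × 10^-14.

pH = 3.26

CH3CH2COOH ⇌ CH3CH2COO- + H+
From the ICE table, Ka = [H+]²/(0.0219 − [H+]) = 1.4 × 10^-5.
Neglecting [H+] in the denominator: [H+] = √(1.4 × 10^-5 × 0.0219) = 5.54 × 10^-4 M
pH = −log(5.54 × 10^-4) = 3.26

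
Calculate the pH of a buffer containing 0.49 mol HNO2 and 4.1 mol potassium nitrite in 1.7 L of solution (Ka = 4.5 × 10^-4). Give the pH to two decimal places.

pKa = −log(4.5 × 10^-4) = 3.347
Using pH = pKa + log([base]/[acid]) with [base]/[acid] = 4.1/0.49:
pH = 3.347 + (+0.923) = 4.27

pH = 4.27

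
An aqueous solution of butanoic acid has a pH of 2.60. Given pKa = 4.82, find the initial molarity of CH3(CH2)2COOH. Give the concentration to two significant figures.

C₀ = 4.2 × 10^-1 M

[H+] = 10^(-2.60) = 2.51 × 10^-3 M = x
Ka = 10^(−4.82) = 1.51 × 10^-5
Ka = x²/(C₀ − x) ⇒ C₀ = x + x²/Ka
C₀ = 2.51 × 10^-3 + (2.51 × 10^-3)²/(1.51 × 10^-5) = 4.20 × 10^-1 M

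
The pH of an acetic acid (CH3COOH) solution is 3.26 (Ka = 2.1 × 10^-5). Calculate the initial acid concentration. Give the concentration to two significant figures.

C₀ = 1.5 × 10^-2 M

[H+] = 10^(-3.26) = 5.50 × 10^-4 M = x
Ka = x²/(C₀ − x) ⇒ C₀ = x + x²/Ka
C₀ = 5.50 × 10^-4 + (5.50 × 10^-4)²/(2.1 × 10^-5) = 1.50 × 10^-2 M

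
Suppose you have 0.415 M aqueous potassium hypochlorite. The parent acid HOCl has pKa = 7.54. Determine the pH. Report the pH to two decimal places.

OCl- is the conjugate base of the weak acid HOCl.
Ka = 10^(−7.54) = 2.88 × 10^-8
Kb = Kw/Ka = 1.0×10^-14 / 2.88 × 10^-8 = 3.47 × 10^-7
Let x = [OH-] at equilibrium. Kb = x²/(0.415 − x).
Assume x ≪ 0.415: x ≈ √(3.47 × 10^-7 × 0.415) = 3.79 × 10^-4 M
Check: 0.091% ionized — well under 5%, approximation valid.
pOH = 3.42, so pH = 14.00 − pOH = 10.58

pH = 10.58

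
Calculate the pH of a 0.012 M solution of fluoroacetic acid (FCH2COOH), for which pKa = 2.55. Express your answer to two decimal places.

FCH2COOH ⇌ FCH2COO- + H+
Ka = 10^(−2.55) = 2.82 × 10^-3
Ka = [H+]²/(0.012 − [H+]) = 2.82 × 10^-3
Here C₀/Ka ≈ 4.26, so the small-[H+] approximation fails. Use the quadratic:
[H+] = (−Ka + √(Ka² + 4·Ka·C₀))/2 = 4.58 × 10^-3 M
pH = −log[H+] = −log(4.58 × 10^-3) = 2.34

pH = 2.34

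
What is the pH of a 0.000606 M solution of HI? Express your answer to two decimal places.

HI is a strong acid and dissociates completely, so [H+] = 0.000606 M.
pH = -log(0.000606) = 3.22

pH = 3.22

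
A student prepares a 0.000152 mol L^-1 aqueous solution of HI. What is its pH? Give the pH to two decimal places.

HI is a strong acid and dissociates completely, so [H+] = 0.000152 M.
pH = -log(0.000152) = 3.82

pH = 3.82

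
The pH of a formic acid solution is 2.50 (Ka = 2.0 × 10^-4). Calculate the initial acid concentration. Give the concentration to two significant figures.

[H+] = 10^(-2.50) = 3.16 × 10^-3 M = x
Ka = x²/(C₀ − x) ⇒ C₀ = x + x²/Ka
C₀ = 3.16 × 10^-3 + (3.16 × 10^-3)²/(2.0 × 10^-4) = 5.31 × 10^-2 M

C₀ = 5.3 × 10^-2 M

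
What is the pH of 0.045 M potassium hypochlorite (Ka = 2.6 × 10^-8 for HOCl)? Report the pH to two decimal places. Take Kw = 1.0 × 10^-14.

pH = 10.12

OCl- is the conjugate base of the weak acid HOCl.
Kb = Kw/Ka = 1.0×10^-14 / 2.6 × 10^-8 = 3.85 × 10^-7
Kb = [OH-]²/(0.045 − [OH-]) = 3.85 × 10^-7
Assume [OH-] ≪ 0.045: [OH-] ≈ √(3.85 × 10^-7 × 0.045) = 1.32 × 10^-4 M
pOH = 3.88, so pH = 14.00 − pOH = 10.12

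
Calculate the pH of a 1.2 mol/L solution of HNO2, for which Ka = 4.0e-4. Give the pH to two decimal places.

HNO2 ⇌ NO2- + H+
Ka = [H+]²/(1.2 − [H+]) = 4.0 × 10^-4
Assume [H+] ≪ 1.2: [H+] ≈ √(4.0 × 10^-4 × 1.2) = 2.19 × 10^-2 M
([H+]/C₀ = 1.8% < 5%, so the approximation holds.)
pH = −log(2.19 × 10^-2) = 1.66

pH = 1.66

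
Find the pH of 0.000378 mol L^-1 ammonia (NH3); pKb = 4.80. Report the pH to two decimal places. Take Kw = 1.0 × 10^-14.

NH3 + H2O ⇌ NH4+ + OH-
Kb = 10^(−4.80) = 1.58 × 10^-5
Kb = [OH-]²/(0.000378 − [OH-]) = 1.58 × 10^-5
The 5% rule fails; solving [OH-]² + Kb·[OH-] − Kb·C₀ = 0 exactly:
[OH-] = (−Kb + √(Kb² + 4·Kb·C₀))/2 = 6.98 × 10^-5 M
pOH = 4.16, so pH = 14.00 − pOH = 9.84

pH = 9.84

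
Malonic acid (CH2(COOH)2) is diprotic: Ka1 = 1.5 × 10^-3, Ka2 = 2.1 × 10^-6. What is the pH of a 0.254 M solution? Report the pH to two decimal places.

pH = 1.73

Ka1 ≫ Ka2, so treat the first dissociation as the only significant source of H+.
Ka1 = x²/(0.254 − x) = 1.5 × 10^-3
Solving the quadratic: x = (−Ka1 + √(Ka1² + 4·Ka1·C₀))/2 = 1.88 × 10^-2 M
pH = −log(1.88 × 10^-2) = 1.73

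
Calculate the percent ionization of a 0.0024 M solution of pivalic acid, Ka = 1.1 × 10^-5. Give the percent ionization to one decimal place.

6.5%

(CH3)3CCOOH ⇌ (CH3)3CCOO- + H+; let x = [H+] at equilibrium.
Solve x² + 1.1e-05x − 2.64e-08 = 0 → x = 1.57 × 10^-4 M
% ionization = x/C₀ × 100% = 1.57 × 10^-4/0.0024 × 100% = 6.5%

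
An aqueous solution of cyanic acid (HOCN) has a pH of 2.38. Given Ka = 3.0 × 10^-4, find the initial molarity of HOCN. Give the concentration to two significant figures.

C₀ = 6.2 × 10^-2 M

[H+] = 10^(-2.38) = 4.17 × 10^-3 M = x
Ka = x²/(C₀ − x) ⇒ C₀ = x + x²/Ka
C₀ = 4.17 × 10^-3 + (4.17 × 10^-3)²/(3.0 × 10^-4) = 6.21 × 10^-2 M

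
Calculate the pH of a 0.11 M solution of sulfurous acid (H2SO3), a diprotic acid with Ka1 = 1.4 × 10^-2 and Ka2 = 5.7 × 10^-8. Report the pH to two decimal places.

Ka1 ≫ Ka2, so treat the first dissociation as the only significant source of H+.
Ka1 = x²/(0.11 − x) = 1.4 × 10^-2
Solving the quadratic: x = (−Ka1 + √(Ka1² + 4·Ka1·C₀))/2 = 3.29 × 10^-2 M
pH = −log(3.29 × 10^-2) = 1.48

pH = 1.48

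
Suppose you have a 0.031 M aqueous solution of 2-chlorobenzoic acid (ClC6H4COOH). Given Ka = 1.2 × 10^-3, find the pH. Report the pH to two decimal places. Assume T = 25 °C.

ClC6H4COOH ⇌ ClC6H4COO- + H+
Ka = x²/(0.031 − x) = 1.2 × 10^-3
x is not negligible relative to C₀; solve x² + 0.0012·x − 3.72e-05 = 0.
x = [−0.0012 + √(0.0012² + 0.000149)]/2 = 5.53 × 10^-3 M
pH = −log[H+] = −log(5.53 × 10^-3) = 2.26

pH = 2.26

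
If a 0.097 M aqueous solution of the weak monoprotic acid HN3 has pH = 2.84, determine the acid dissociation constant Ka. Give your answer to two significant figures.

Ka = 2.2 × 10^-5

[H+] = 10^(-2.84) = 1.45 × 10^-3 M
At equilibrium [HA] = 0.097 − 1.45 × 10^-3 = 9.55 × 10^-2 M
Ka = [H+][A-]/[HA] = (1.45 × 10^-3)² / 9.55 × 10^-2 = 2.2 × 10^-5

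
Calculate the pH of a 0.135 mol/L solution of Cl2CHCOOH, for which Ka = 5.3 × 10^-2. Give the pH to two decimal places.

pH = 1.21

Cl2CHCOOH ⇌ Cl2CHCOO- + H+
Let x = [H+] at equilibrium. Ka = x²/(0.135 − x).
The 5% rule fails; solving x² + Ka·x − Ka·C₀ = 0 exactly:
x = (−Ka + √(Ka² + 4·Ka·C₀))/2 = 6.21 × 10^-2 M
pH = −log[H+] = −log(6.21 × 10^-2) = 1.21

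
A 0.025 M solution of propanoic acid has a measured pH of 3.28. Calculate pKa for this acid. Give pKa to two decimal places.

pKa = 4.95

[H+] = 10^(-3.28) = 5.25 × 10^-4 M
At equilibrium [HA] = 0.025 − 5.25 × 10^-4 = 2.45 × 10^-2 M
Ka = [H+][A-]/[HA] = (5.25 × 10^-4)² / 2.45 × 10^-2 = 1.12 × 10^-5
pKa = -log(1.12 × 10^-5) = 4.95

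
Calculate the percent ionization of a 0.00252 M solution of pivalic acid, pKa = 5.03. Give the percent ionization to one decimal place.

(CH3)3CCOOH ⇌ (CH3)3CCOO- + H+; let x = [H+] at equilibrium.
Ka = 10^(−5.03) = 9.33 × 10^-6
Solve x² + 9.33e-06x − 2.35e-08 = 0 → x = 1.49 × 10^-4 M
% ionization = x/C₀ × 100% = 1.49 × 10^-4/0.00252 × 100% = 5.9%

5.9%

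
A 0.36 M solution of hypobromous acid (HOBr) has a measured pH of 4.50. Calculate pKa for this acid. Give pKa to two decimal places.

pKa = 8.56

[H+] = 10^(-4.50) = 3.16 × 10^-5 M
At equilibrium [HA] = 0.36 − 3.16 × 10^-5 = 3.60 × 10^-1 M
Ka = [H+][A-]/[HA] = (3.16 × 10^-5)² / 3.60 × 10^-1 = 2.77 × 10^-9
pKa = -log(2.77 × 10^-9) = 8.56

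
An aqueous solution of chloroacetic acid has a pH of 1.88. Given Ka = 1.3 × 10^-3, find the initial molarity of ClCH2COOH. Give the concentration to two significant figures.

[H+] = 10^(-1.88) = 1.32 × 10^-2 M = x
Ka = x²/(C₀ − x) ⇒ C₀ = x + x²/Ka
C₀ = 1.32 × 10^-2 + (1.32 × 10^-2)²/(1.3 × 10^-3) = 1.47 × 10^-1 M

C₀ = 1.5 × 10^-1 M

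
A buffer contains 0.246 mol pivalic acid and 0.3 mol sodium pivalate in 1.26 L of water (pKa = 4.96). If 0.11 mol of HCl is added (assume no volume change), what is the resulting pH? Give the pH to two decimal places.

After neutralization: n((CH3)3CCOOH) = 0.356 mol, n((CH3)3CCOO-) = 0.19 mol.
pH = pKa + log([A⁻]/[HA]) = 4.96 + log(0.19/0.356) = 4.96 -0.273

pH = 4.69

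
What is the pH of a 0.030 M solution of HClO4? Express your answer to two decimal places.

pH = 1.52

HClO4 is a strong acid and dissociates completely, so [H+] = 0.030 M.
pH = -log(0.03) = 1.52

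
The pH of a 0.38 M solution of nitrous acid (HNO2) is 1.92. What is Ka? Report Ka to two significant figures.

Ka = 3.9 × 10^-4

[H+] = 10^(-1.92) = 1.20 × 10^-2 M
At equilibrium [HA] = 0.38 − 1.20 × 10^-2 = 3.68 × 10^-1 M
Ka = [H+][A-]/[HA] = (1.20 × 10^-2)² / 3.68 × 10^-1 = 3.9 × 10^-4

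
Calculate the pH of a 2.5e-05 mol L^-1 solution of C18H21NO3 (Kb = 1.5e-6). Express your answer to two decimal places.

C18H21NO3 + H2O ⇌ C18H22NO3+ + OH-
Kb = [OH-]²/(2.5e-05 − [OH-]) = 1.5 × 10^-6
The 5% rule fails; solving [OH-]² + Kb·[OH-] − Kb·C₀ = 0 exactly:
[OH-] = (−Kb + √(Kb² + 4·Kb·C₀))/2 = 5.42 × 10^-6 M
pOH = 5.27, so pH = 14.00 − pOH = 8.73

pH = 8.73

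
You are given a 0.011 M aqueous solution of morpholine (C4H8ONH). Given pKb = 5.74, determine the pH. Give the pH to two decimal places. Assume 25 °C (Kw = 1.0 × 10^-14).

C4H8ONH + H2O ⇌ C4H8ONH2+ + OH-
Kb = 10^(−5.74) = 1.82 × 10^-6
From the ICE table, Kb = [OH-]²/(0.011 − [OH-]) = 1.82 × 10^-6.
Assume [OH-] ≪ 0.011: [OH-] ≈ √(1.82 × 10^-6 × 0.011) = 1.41 × 10^-4 M
pOH = 3.85, so pH = 14.00 − pOH = 10.15

pH = 10.15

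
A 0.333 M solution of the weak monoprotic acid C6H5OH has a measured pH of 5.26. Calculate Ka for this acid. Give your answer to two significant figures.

[H+] = 10^(-5.26) = 5.50 × 10^-6 M
At equilibrium [HA] = 0.333 − 5.50 × 10^-6 = 3.33 × 10^-1 M
Ka = [H+][A-]/[HA] = (5.50 × 10^-6)² / 3.33 × 10^-1 = 9.1 × 10^-11

Ka = 9.1 × 10^-11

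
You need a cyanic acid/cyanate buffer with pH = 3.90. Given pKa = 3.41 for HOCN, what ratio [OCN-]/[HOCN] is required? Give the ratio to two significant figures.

pH = pKa + log(r) ⇒ log(r) = 3.90 − 3.41 = +0.49
r = [OCN-]/[HOCN] = 10^(+0.49) = 3.09

ratio = 3.1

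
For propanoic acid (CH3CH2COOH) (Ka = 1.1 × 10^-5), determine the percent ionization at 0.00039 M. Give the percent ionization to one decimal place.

15.4%

CH3CH2COOH ⇌ CH3CH2COO- + H+; let x = [H+] at equilibrium.
Ka = x²/(C₀ − x); solving the quadratic gives x = 6.02 × 10^-5 M.
% ionization = x/C₀ × 100% = 6.02 × 10^-5/0.00039 × 100% = 15.4%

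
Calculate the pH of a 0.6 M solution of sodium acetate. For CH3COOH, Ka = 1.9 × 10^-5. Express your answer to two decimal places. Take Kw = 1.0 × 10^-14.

pH = 9.25

CH3COO- is the conjugate base of the weak acid CH3COOH.
Kb = Kw/Ka = 1.0×10^-14 / 1.9 × 10^-5 = 5.26 × 10^-10
Kb = [OH-]²/(0.6 − [OH-]) = 5.26 × 10^-10
Neglecting [OH-] in the denominator: [OH-] = √(5.26 × 10^-10 × 0.6) = 1.78 × 10^-5 M
pOH = 4.75, so pH = 14.00 − pOH = 9.25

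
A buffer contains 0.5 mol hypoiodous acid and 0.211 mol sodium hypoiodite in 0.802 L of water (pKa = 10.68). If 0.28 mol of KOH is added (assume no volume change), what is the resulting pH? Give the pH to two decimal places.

pH = 11.03

OH- converts HOI to OI-: HOI → 0.22 mol, OI- → 0.491 mol.
pH = pKa + log(n_OI-/n_HOI) = 10.68 + log(0.491/0.22) = 10.68 + (+0.349)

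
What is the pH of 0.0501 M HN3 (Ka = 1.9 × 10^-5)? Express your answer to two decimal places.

HN3 ⇌ N3- + H+
Ka = [H+]²/(0.0501 − [H+]) = 1.9 × 10^-5
Neglecting [H+] in the denominator: [H+] = √(1.9 × 10^-5 × 0.0501) = 9.76 × 10^-4 M
pH = −log[H+] = −log(9.76 × 10^-4) = 3.01

pH = 3.01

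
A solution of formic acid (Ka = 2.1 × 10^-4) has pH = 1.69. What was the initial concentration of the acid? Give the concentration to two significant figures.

C₀ = 2.0 M

[H+] = 10^(-1.69) = 2.04 × 10^-2 M = x
Ka = x²/(C₀ − x) ⇒ C₀ = x + x²/Ka
C₀ = 2.04 × 10^-2 + (2.04 × 10^-2)²/(2.1 × 10^-4) = 2.00 M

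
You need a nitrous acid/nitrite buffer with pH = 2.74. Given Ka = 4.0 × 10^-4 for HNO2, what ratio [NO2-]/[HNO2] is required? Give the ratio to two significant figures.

ratio = 0.22

pKa = -log(4.0 × 10^-4) = 3.398
pH = pKa + log(r) ⇒ log(r) = 2.74 − 3.398 = -0.658
r = [NO2-]/[HNO2] = 10^(-0.658) = 0.22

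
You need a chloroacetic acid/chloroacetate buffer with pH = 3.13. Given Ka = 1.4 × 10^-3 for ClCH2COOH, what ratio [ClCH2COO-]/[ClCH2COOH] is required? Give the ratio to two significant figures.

pKa = -log(1.4 × 10^-3) = 2.854
pH = pKa + log(r) ⇒ log(r) = 3.13 − 2.854 = +0.276
r = [ClCH2COO-]/[ClCH2COOH] = 10^(+0.276) = 1.89

ratio = 1.9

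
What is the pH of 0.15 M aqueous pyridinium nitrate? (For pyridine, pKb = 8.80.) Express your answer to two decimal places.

pH = 3.01

C5H5NH+ is the conjugate acid of the weak base C5H5N.
Kb = 10^(−8.80) = 1.58 × 10^-9
Ka = Kw/Kb = 1.0×10^-14 / 1.58 × 10^-9 = 6.33 × 10^-6
From the ICE table, Ka = [H+]²/(0.15 − [H+]) = 6.33 × 10^-6.
Assume [H+] ≪ 0.15: [H+] ≈ √(6.33 × 10^-6 × 0.15) = 9.74 × 10^-4 M
([H+]/C₀ = 0.65% < 5%, so the approximation holds.)
pH = −log[H+] = −log(9.74 × 10^-4) = 3.01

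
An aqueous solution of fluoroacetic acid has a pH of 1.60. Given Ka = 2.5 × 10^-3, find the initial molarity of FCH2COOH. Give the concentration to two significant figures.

[H+] = 10^(-1.60) = 2.51 × 10^-2 M = x
Ka = x²/(C₀ − x) ⇒ C₀ = x + x²/Ka
C₀ = 2.51 × 10^-2 + (2.51 × 10^-2)²/(2.5 × 10^-3) = 2.77 × 10^-1 M

C₀ = 2.8 × 10^-1 M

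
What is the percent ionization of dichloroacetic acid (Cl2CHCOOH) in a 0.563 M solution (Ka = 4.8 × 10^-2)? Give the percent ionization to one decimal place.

25.2%

Cl2CHCOOH ⇌ Cl2CHCOO- + H+; let x = [H+] at equilibrium.
Solve x² + 0.048x − 0.027 = 0 → x = 1.42 × 10^-1 M
% ionization = x/C₀ × 100% = 1.42 × 10^-1/0.563 × 100% = 25.2%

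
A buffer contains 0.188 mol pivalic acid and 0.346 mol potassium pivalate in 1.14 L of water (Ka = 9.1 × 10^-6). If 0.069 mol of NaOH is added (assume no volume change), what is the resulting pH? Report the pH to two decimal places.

After neutralization: n((CH3)3CCOOH) = 0.119 mol, n((CH3)3CCOO-) = 0.415 mol.
pKa = −log(9.1 × 10^-6) = 5.041
Henderson–Hasselbalch with mole ratio 0.415/0.119: pH = 5.041 + (+0.543)

pH = 5.58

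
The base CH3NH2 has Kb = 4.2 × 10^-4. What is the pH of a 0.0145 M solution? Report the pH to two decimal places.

CH3NH2 + H2O ⇌ CH3NH3+ + OH-
Kb = [OH-]²/(0.0145 − [OH-]) = 4.2 × 10^-4
Here C₀/Kb ≈ 34.5, so the small-[OH-] approximation fails. Use the quadratic:
[OH-] = (−Kb + √(Kb² + 4·Kb·C₀))/2 = 2.27 × 10^-3 M
pOH = 2.64, so pH = 14.00 − pOH = 11.36

pH = 11.36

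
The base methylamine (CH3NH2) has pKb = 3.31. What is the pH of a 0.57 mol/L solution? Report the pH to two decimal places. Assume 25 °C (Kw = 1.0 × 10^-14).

CH3NH2 + H2O ⇌ CH3NH3+ + OH-
Kb = 10^(−3.31) = 4.90 × 10^-4
Kb = [OH-]²/(0.57 − [OH-]) = 4.90 × 10^-4
Since Kb ≪ C₀, [OH-] ≈ √(Kb·C₀) = 1.67 × 10^-2 M.
pOH = −log(1.67 × 10^-2) = 1.78; pH = 14.00 − 1.78 = 12.22

pH = 12.22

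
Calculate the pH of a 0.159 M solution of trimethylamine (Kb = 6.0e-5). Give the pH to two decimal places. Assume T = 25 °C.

pH = 11.49

(CH3)3N + H2O ⇌ (CH3)3NH+ + OH-
Kb = [OH-]²/(0.159 − [OH-]) = 6.0 × 10^-5
Since Kb ≪ C₀, [OH-] ≈ √(Kb·C₀) = 3.09 × 10^-3 M.
([OH-]/C₀ = 1.9% < 5%, so the approximation holds.)
pOH = −log(3.09 × 10^-3) = 2.51; pH = 14.00 − 2.51 = 11.49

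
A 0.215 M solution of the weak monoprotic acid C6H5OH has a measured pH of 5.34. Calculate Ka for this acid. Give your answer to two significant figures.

Ka = 9.7 × 10^-11

[H+] = 10^(-5.34) = 4.57 × 10^-6 M
At equilibrium [HA] = 0.215 − 4.57 × 10^-6 = 2.15 × 10^-1 M
Ka = [H+][A-]/[HA] = (4.57 × 10^-6)² / 2.15 × 10^-1 = 9.7 × 10^-11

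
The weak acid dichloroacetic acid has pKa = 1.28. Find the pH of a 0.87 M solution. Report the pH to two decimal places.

Cl2CHCOOH ⇌ Cl2CHCOO- + H+
Ka = 10^(−1.28) = 5.25 × 10^-2
From the ICE table, Ka = x²/(0.87 − x) = 5.25 × 10^-2.
The 5% rule fails; solving x² + Ka·x − Ka·C₀ = 0 exactly:
x = (−Ka + √(Ka² + 4·Ka·C₀))/2 = 1.89 × 10^-1 M
pH = −log(1.89 × 10^-1) = 0.72

pH = 0.72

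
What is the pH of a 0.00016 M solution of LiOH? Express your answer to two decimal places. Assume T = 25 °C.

pH = 10.20

LiOH is a strong base; [OH-] = 0.00016 M.
pOH = -log(0.00016) = 3.80
pH = 14.00 - 3.80 = 10.20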